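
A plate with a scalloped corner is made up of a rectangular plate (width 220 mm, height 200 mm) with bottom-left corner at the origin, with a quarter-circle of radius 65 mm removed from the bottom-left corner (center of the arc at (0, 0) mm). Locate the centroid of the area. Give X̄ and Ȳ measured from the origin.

X̄ = 116.72 mm, Ȳ = 105.91 mm

Part | A | x̄ᵢ | ȳᵢ | A·x̄ᵢ | A·ȳᵢ
plate | 44000.00 | 110.00 | 100.00 | 4840000.00 | 4400000.00
removed quarter-circle | -3318.31 | 27.59 | 27.59 | -91541.67 | -91541.67
Σ | 40681.69 |  |  | 4748458.33 | 4308458.33
X̄ = 4748458.33 / 40681.69 = 116.72 mm
Ȳ = 4308458.33 / 40681.69 = 105.91 mm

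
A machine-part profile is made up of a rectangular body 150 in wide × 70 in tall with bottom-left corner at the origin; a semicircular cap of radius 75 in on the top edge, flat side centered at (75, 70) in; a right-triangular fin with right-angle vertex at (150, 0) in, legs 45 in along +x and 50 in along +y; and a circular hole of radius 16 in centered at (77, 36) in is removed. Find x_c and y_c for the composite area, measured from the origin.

x_c = 80.07 in, y_c = 63.95 in

rectangular body: A = 150 × 70 = 10500.00, centroid at (75.00, 35.00).
semicircular top: A = ½π·75² = 8835.73, centroid at (75.00, 101.83).
triangular fin: A = ½·45·50 = 1125.00, centroid at (165.00, 16.67).
hole: A = −π·16² = -804.25, centroid at (77.00, 36.00).
ΣA = 19656.48 in²
ΣAx_c = (10500.00)(75.00) + (8835.73)(75.00) + (1125.00)(165.00) + (-804.25)(77.00) = 1573877.63 in³
ΣAy_c = (10500.00)(35.00) + (8835.73)(101.83) + (1125.00)(16.67) + (-804.25)(36.00) = 1257048.14 in³
x_c = 1573877.63 / 19656.48 = 80.07 in
y_c = 1257048.14 / 19656.48 = 63.95 in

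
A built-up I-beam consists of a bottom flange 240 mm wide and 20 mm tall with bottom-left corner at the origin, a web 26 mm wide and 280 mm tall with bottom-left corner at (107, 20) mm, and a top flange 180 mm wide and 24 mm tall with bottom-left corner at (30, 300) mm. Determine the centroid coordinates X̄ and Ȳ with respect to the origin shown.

X̄ = 120.00 mm, Ȳ = 156.14 mm

bottom flange: A = 240 × 20 = 4800.00, centroid at (120.00, 10.00).
web: A = 26 × 280 = 7280.00, centroid at (120.00, 160.00).
top flange: A = 180 × 24 = 4320.00, centroid at (120.00, 312.00).
ΣA = 16400.00 mm², ΣAX̄ = 1968000.00 mm³, ΣAȲ = 2560640.00 mm³.
X̄ = 1968000.00/16400.00 = 120.00 mm; Ȳ = 2560640.00/16400.00 = 156.14 mm.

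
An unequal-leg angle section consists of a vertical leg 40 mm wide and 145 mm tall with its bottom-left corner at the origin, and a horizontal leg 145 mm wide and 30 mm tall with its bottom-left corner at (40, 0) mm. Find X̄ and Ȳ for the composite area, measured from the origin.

X̄ = 59.64 mm, Ȳ = 47.86 mm

vertical leg: A = 40 × 145 = 5800.00, centroid at (20.00, 72.50).
horizontal leg: A = 145 × 30 = 4350.00, centroid at (112.50, 15.00).
ΣA = 10150.00 mm²
ΣAX̄ = (5800.00)(20.00) + (4350.00)(112.50) = 605375.00 mm³
ΣAȲ = (5800.00)(72.50) + (4350.00)(15.00) = 485750.00 mm³
X̄ = 605375.00 / 10150.00 = 59.64 mm
Ȳ = 485750.00 / 10150.00 = 47.86 mm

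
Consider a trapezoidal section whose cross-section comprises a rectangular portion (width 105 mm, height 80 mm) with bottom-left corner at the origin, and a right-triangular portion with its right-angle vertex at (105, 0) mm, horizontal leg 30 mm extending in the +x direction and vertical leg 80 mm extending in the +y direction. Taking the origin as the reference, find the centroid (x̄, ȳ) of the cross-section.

x̄ = 60.31 mm, ȳ = 38.33 mm

rectangular portion: A = 105 × 80 = 8400.00, centroid at (52.50, 40.00).
triangular portion: A = ½·30·80 = 1200.00, centroid at (115.00, 26.67).
ΣA = 9600.00 mm², ΣAx̄ = 579000.00 mm³, ΣAȳ = 368000.00 mm³.
x̄ = 579000.00/9600.00 = 60.31 mm; ȳ = 368000.00/9600.00 = 38.33 mm.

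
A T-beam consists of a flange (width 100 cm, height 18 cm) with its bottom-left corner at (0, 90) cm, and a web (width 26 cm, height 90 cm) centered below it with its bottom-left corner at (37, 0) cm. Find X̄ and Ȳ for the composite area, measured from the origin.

web: A = 26 × 90 = 2340.00, centroid at (50.00, 45.00).
flange: A = 100 × 18 = 1800.00, centroid at (50.00, 99.00).
ΣA = 4140.00 cm²
ΣAX̄ = (2340.00)(50.00) + (1800.00)(50.00) = 207000.00 cm³
ΣAȲ = (2340.00)(45.00) + (1800.00)(99.00) = 283500.00 cm³
X̄ = 207000.00 / 4140.00 = 50.00 cm
Ȳ = 283500.00 / 4140.00 = 68.48 cm

X̄ = 50.00 cm, Ȳ = 68.48 cm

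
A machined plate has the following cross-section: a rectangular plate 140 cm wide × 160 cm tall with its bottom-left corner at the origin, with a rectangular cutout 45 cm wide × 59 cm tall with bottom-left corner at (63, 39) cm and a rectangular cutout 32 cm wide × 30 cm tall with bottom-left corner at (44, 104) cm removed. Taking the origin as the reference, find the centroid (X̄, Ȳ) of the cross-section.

X̄ = 68.32 cm, Ȳ = 79.63 cm

Part | A | x̄ᵢ | ȳᵢ | A·x̄ᵢ | A·ȳᵢ
plate | 22400.00 | 70.00 | 80.00 | 1568000.00 | 1792000.00
hole 1 | -2655.00 | 85.50 | 68.50 | -227002.50 | -181867.50
hole 2 | -960.00 | 60.00 | 119.00 | -57600.00 | -114240.00
Σ | 18785.00 |  |  | 1283397.50 | 1495892.50
X̄ = 1283397.50 / 18785.00 = 68.32 cm
Ȳ = 1495892.50 / 18785.00 = 79.63 cm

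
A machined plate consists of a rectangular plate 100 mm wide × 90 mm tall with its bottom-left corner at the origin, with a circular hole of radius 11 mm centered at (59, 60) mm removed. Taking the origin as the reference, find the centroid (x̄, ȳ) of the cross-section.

x̄ = 49.60 mm, ȳ = 44.34 mm

Part | A | x̄ᵢ | ȳᵢ | A·x̄ᵢ | A·ȳᵢ
plate | 9000.00 | 50.00 | 45.00 | 450000.00 | 405000.00
hole | -380.13 | 59.00 | 60.00 | -22427.83 | -22807.96
Σ | 8619.87 |  |  | 427572.17 | 382192.04
x̄ = 427572.17 / 8619.87 = 49.60 mm
ȳ = 382192.04 / 8619.87 = 44.34 mm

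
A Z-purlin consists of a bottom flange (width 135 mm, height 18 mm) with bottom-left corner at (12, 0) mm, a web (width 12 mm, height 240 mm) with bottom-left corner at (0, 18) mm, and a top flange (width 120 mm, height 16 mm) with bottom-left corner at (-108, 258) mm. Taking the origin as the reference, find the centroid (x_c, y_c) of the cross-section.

x_c = 16.36 mm, y_c = 128.63 mm

bottom flange: A = 135 × 18 = 2430.00, centroid at (79.50, 9.00).
web: A = 12 × 240 = 2880.00, centroid at (6.00, 138.00).
top flange: A = 120 × 16 = 1920.00, centroid at (-48.00, 266.00).
ΣA = 7230.00 mm², ΣAx_c = 118305.00 mm³, ΣAy_c = 930030.00 mm³.
x_c = 118305.00/7230.00 = 16.36 mm; y_c = 930030.00/7230.00 = 128.63 mm.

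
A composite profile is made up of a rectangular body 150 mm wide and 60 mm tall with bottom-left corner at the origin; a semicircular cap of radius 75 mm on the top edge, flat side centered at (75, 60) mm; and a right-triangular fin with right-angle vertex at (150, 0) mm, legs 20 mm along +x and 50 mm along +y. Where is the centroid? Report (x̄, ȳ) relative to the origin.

x̄ = 77.23 mm, ȳ = 59.43 mm

rectangular body: A = 150 × 60 = 9000.00, centroid at (75.00, 30.00).
semicircular top: A = ½π·75² = 8835.73, centroid at (75.00, 91.83).
triangular fin: A = ½·20·50 = 500.00, centroid at (156.67, 16.67).
ΣA = 18335.73 mm², ΣAx̄ = 1416013.03 mm³, ΣAȳ = 1089727.09 mm³.
x̄ = 1416013.03/18335.73 = 77.23 mm; ȳ = 1089727.09/18335.73 = 59.43 mm.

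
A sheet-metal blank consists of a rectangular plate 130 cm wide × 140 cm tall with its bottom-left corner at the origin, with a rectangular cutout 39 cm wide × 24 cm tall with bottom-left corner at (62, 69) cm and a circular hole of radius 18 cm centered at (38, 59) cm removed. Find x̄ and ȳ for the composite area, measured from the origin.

plate: A = 130 × 140 = 18200.00, centroid at (65.00, 70.00).
hole 1: A = −(39 × 24) = -936.00, centroid at (81.50, 81.00).
hole 2: A = −π·18² = -1017.88, centroid at (38.00, 59.00).
ΣA = 16246.12 cm², ΣAx̄ = 1068036.71 cm³, ΣAȳ = 1138129.31 cm³.
x̄ = 1068036.71/16246.12 = 65.74 cm; ȳ = 1138129.31/16246.12 = 70.06 cm.

x̄ = 65.74 cm, ȳ = 70.06 cm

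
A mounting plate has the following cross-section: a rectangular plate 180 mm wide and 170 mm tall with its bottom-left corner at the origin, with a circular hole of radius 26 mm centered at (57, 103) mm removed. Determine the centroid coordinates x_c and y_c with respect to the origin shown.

x_c = 92.46 mm, y_c = 83.66 mm

plate: A = 180 × 170 = 30600.00, centroid at (90.00, 85.00).
hole: A = −π·26² = -2123.72, centroid at (57.00, 103.00).
ΣA = 28476.28 mm², ΣAx_c = 2632948.15 mm³, ΣAy_c = 2382257.19 mm³.
x_c = 2632948.15/28476.28 = 92.46 mm; y_c = 2382257.19/28476.28 = 83.66 mm.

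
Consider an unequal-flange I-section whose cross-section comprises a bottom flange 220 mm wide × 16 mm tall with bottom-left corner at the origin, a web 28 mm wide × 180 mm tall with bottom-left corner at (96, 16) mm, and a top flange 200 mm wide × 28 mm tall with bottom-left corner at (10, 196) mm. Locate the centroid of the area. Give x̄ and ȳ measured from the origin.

Part | A | x̄ᵢ | ȳᵢ | A·x̄ᵢ | A·ȳᵢ
bottom flange | 3520.00 | 110.00 | 8.00 | 387200.00 | 28160.00
web | 5040.00 | 110.00 | 106.00 | 554400.00 | 534240.00
top flange | 5600.00 | 110.00 | 210.00 | 616000.00 | 1176000.00
Σ | 14160.00 |  |  | 1557600.00 | 1738400.00
x̄ = 1557600.00 / 14160.00 = 110.00 mm
ȳ = 1738400.00 / 14160.00 = 122.77 mm

x̄ = 110.00 mm, ȳ = 122.77 mm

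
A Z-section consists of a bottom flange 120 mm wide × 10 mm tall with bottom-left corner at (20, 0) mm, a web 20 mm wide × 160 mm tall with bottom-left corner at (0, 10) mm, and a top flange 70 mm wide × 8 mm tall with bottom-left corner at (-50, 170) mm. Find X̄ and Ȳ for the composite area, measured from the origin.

Part | A | x̄ᵢ | ȳᵢ | A·x̄ᵢ | A·ȳᵢ
bottom flange | 1200.00 | 80.00 | 5.00 | 96000.00 | 6000.00
web | 3200.00 | 10.00 | 90.00 | 32000.00 | 288000.00
top flange | 560.00 | -15.00 | 174.00 | -8400.00 | 97440.00
Σ | 4960.00 |  |  | 119600.00 | 391440.00
X̄ = 119600.00 / 4960.00 = 24.11 mm
Ȳ = 391440.00 / 4960.00 = 78.92 mm

X̄ = 24.11 mm, Ȳ = 78.92 mm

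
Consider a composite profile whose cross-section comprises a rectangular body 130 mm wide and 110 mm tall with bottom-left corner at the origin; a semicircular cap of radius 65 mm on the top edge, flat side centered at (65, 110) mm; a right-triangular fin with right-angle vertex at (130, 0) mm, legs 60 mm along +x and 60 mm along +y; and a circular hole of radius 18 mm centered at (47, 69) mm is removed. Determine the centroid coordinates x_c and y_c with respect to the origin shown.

x_c = 72.89 mm, y_c = 76.68 mm

rectangular body: A = 130 × 110 = 14300.00, centroid at (65.00, 55.00).
semicircular top: A = ½π·65² = 6636.61, centroid at (65.00, 137.59).
triangular fin: A = ½·60·60 = 1800.00, centroid at (150.00, 20.00).
hole: A = −π·18² = -1017.88, centroid at (47.00, 69.00).
ΣA = 21718.74 mm², ΣAx_c = 1583039.77 mm³, ΣAy_c = 1665377.48 mm³.
x_c = 1583039.77/21718.74 = 72.89 mm; y_c = 1665377.48/21718.74 = 76.68 mm.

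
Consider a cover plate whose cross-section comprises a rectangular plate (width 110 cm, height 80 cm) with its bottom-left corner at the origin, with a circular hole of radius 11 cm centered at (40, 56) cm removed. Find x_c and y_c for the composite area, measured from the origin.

Part | A | x̄ᵢ | ȳᵢ | A·x̄ᵢ | A·ȳᵢ
plate | 8800.00 | 55.00 | 40.00 | 484000.00 | 352000.00
hole | -380.13 | 40.00 | 56.00 | -15205.31 | -21287.43
Σ | 8419.87 |  |  | 468794.69 | 330712.57
x_c = 468794.69 / 8419.87 = 55.68 cm
y_c = 330712.57 / 8419.87 = 39.28 cm

x_c = 55.68 cm, y_c = 39.28 cm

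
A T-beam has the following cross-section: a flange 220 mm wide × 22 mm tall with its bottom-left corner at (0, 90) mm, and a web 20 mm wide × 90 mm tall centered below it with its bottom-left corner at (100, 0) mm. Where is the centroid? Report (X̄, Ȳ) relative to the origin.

Part | A | x̄ᵢ | ȳᵢ | A·x̄ᵢ | A·ȳᵢ
web | 1800.00 | 110.00 | 45.00 | 198000.00 | 81000.00
flange | 4840.00 | 110.00 | 101.00 | 532400.00 | 488840.00
Σ | 6640.00 |  |  | 730400.00 | 569840.00
X̄ = 730400.00 / 6640.00 = 110.00 mm
Ȳ = 569840.00 / 6640.00 = 85.82 mm

X̄ = 110.00 mm, Ȳ = 85.82 mm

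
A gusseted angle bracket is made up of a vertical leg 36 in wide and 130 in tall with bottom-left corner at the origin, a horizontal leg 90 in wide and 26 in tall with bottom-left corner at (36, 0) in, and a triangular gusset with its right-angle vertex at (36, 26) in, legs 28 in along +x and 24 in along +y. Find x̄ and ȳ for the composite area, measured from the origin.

vertical leg: A = 36 × 130 = 4680.00, centroid at (18.00, 65.00).
horizontal leg: A = 90 × 26 = 2340.00, centroid at (81.00, 13.00).
gusset: A = ½·28·24 = 336.00, centroid at (45.33, 34.00).
ΣA = 7356.00 in²
ΣAx̄ = (4680.00)(18.00) + (2340.00)(81.00) + (336.00)(45.33) = 289012.00 in³
ΣAȳ = (4680.00)(65.00) + (2340.00)(13.00) + (336.00)(34.00) = 346044.00 in³
x̄ = 289012.00 / 7356.00 = 39.29 in
ȳ = 346044.00 / 7356.00 = 47.04 in

x̄ = 39.29 in, ȳ = 47.04 in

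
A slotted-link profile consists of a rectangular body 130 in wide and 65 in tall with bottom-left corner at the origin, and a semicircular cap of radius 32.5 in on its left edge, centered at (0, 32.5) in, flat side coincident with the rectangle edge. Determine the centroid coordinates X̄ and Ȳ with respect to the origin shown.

X̄ = 52.07 in, Ȳ = 32.50 in

rectangular body: A = 130 × 65 = 8450.00, centroid at (65.00, 32.50).
semicircular end: A = ½π·32.5² = 1659.15, centroid at (-13.79, 32.50).
ΣA = 10109.15 in²
ΣAX̄ = (8450.00)(65.00) + (1659.15)(-13.79) = 526364.58 in³
ΣAȲ = (8450.00)(32.50) + (1659.15)(32.50) = 328547.49 in³
X̄ = 526364.58 / 10109.15 = 52.07 in
Ȳ = 328547.49 / 10109.15 = 32.50 in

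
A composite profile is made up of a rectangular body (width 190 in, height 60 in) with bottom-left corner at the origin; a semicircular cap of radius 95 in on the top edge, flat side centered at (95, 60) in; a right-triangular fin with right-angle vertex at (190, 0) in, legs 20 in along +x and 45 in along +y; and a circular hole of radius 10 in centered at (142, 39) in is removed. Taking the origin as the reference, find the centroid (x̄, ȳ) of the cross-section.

x̄ = 96.21 in, ȳ = 68.40 in

rectangular body: A = 190 × 60 = 11400.00, centroid at (95.00, 30.00).
semicircular top: A = ½π·95² = 14176.44, centroid at (95.00, 100.32).
triangular fin: A = ½·20·45 = 450.00, centroid at (196.67, 15.00).
hole: A = −π·10² = -314.16, centroid at (142.00, 39.00).
ΣA = 25712.28 in²
ΣAx̄ = (11400.00)(95.00) + (14176.44)(95.00) + (450.00)(196.67) + (-314.16)(142.00) = 2473650.89 in³
ΣAȳ = (11400.00)(30.00) + (14176.44)(100.32) + (450.00)(15.00) + (-314.16)(39.00) = 1758667.33 in³
x̄ = 2473650.89 / 25712.28 = 96.21 in
ȳ = 1758667.33 / 25712.28 = 68.40 in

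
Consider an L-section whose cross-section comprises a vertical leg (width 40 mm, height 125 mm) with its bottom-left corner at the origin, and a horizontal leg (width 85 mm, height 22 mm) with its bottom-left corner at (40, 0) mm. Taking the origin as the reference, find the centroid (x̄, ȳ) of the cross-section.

x̄ = 37.01 mm, ȳ = 48.48 mm

Part | A | x̄ᵢ | ȳᵢ | A·x̄ᵢ | A·ȳᵢ
vertical leg | 5000.00 | 20.00 | 62.50 | 100000.00 | 312500.00
horizontal leg | 1870.00 | 82.50 | 11.00 | 154275.00 | 20570.00
Σ | 6870.00 |  |  | 254275.00 | 333070.00
x̄ = 254275.00 / 6870.00 = 37.01 mm
ȳ = 333070.00 / 6870.00 = 48.48 mm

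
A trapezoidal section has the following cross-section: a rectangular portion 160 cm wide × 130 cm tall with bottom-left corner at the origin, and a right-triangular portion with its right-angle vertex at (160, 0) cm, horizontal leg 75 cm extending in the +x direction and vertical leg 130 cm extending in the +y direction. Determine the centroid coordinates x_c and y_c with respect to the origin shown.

rectangular portion: A = 160 × 130 = 20800.00, centroid at (80.00, 65.00).
triangular portion: A = ½·75·130 = 4875.00, centroid at (185.00, 43.33).
ΣA = 25675.00 cm², ΣAx_c = 2565875.00 cm³, ΣAy_c = 1563250.00 cm³.
x_c = 2565875.00/25675.00 = 99.94 cm; y_c = 1563250.00/25675.00 = 60.89 cm.

x_c = 99.94 cm, y_c = 60.89 cm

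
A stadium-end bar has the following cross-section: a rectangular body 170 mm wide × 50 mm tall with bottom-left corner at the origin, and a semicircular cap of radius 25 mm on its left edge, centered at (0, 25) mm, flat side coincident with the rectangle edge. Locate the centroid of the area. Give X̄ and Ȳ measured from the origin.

X̄ = 75.10 mm, Ȳ = 25.00 mm

Part | A | x̄ᵢ | ȳᵢ | A·x̄ᵢ | A·ȳᵢ
rectangular body | 8500.00 | 85.00 | 25.00 | 722500.00 | 212500.00
semicircular end | 981.75 | -10.61 | 25.00 | -10416.67 | 24543.69
Σ | 9481.75 |  |  | 712083.33 | 237043.69
X̄ = 712083.33 / 9481.75 = 75.10 mm
Ȳ = 237043.69 / 9481.75 = 25.00 mm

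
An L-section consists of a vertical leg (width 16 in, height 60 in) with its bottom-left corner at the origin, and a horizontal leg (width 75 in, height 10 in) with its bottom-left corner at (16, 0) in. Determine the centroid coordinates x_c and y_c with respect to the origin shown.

vertical leg: A = 16 × 60 = 960.00, centroid at (8.00, 30.00).
horizontal leg: A = 75 × 10 = 750.00, centroid at (53.50, 5.00).
ΣA = 1710.00 in², ΣAx_c = 47805.00 in³, ΣAy_c = 32550.00 in³.
x_c = 47805.00/1710.00 = 27.96 in; y_c = 32550.00/1710.00 = 19.04 in.

x_c = 27.96 in, y_c = 19.04 in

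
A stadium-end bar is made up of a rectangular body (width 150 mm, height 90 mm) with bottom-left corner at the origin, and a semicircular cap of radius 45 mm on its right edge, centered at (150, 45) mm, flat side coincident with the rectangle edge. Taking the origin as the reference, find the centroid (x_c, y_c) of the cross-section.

Part | A | x̄ᵢ | ȳᵢ | A·x̄ᵢ | A·ȳᵢ
rectangular body | 13500.00 | 75.00 | 45.00 | 1012500.00 | 607500.00
semicircular end | 3180.86 | 169.10 | 45.00 | 537879.38 | 143138.82
Σ | 16680.86 |  |  | 1550379.38 | 750638.82
x_c = 1550379.38 / 16680.86 = 92.94 mm
y_c = 750638.82 / 16680.86 = 45.00 mm

x_c = 92.94 mm, y_c = 45.00 mm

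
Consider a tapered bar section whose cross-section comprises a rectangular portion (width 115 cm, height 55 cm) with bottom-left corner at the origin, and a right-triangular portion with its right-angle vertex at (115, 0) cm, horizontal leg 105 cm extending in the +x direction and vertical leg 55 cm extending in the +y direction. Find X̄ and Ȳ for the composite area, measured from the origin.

rectangular portion: A = 115 × 55 = 6325.00, centroid at (57.50, 27.50).
triangular portion: A = ½·105·55 = 2887.50, centroid at (150.00, 18.33).
ΣA = 9212.50 cm²
ΣAX̄ = (6325.00)(57.50) + (2887.50)(150.00) = 796812.50 cm³
ΣAȲ = (6325.00)(27.50) + (2887.50)(18.33) = 226875.00 cm³
X̄ = 796812.50 / 9212.50 = 86.49 cm
Ȳ = 226875.00 / 9212.50 = 24.63 cm

X̄ = 86.49 cm, Ȳ = 24.63 cm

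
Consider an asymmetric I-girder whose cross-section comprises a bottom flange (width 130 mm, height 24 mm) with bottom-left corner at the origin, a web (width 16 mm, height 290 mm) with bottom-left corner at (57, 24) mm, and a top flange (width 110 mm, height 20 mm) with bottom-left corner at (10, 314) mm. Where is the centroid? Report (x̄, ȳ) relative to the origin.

bottom flange: A = 130 × 24 = 3120.00, centroid at (65.00, 12.00).
web: A = 16 × 290 = 4640.00, centroid at (65.00, 169.00).
top flange: A = 110 × 20 = 2200.00, centroid at (65.00, 324.00).
ΣA = 9960.00 mm², ΣAx̄ = 647400.00 mm³, ΣAȳ = 1534400.00 mm³.
x̄ = 647400.00/9960.00 = 65.00 mm; ȳ = 1534400.00/9960.00 = 154.06 mm.

x̄ = 65.00 mm, ȳ = 154.06 mm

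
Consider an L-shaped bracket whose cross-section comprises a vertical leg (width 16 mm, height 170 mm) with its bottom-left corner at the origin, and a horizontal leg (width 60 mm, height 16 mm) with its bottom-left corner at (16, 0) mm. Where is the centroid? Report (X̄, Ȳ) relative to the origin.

vertical leg: A = 16 × 170 = 2720.00, centroid at (8.00, 85.00).
horizontal leg: A = 60 × 16 = 960.00, centroid at (46.00, 8.00).
ΣA = 3680.00 mm²
ΣAX̄ = (2720.00)(8.00) + (960.00)(46.00) = 65920.00 mm³
ΣAȲ = (2720.00)(85.00) + (960.00)(8.00) = 238880.00 mm³
X̄ = 65920.00 / 3680.00 = 17.91 mm
Ȳ = 238880.00 / 3680.00 = 64.91 mm

X̄ = 17.91 mm, Ȳ = 64.91 mm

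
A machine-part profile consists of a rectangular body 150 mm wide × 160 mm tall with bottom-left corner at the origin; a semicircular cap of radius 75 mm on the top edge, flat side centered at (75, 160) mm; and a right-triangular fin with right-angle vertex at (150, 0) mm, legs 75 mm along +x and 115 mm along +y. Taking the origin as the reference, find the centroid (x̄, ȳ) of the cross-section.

rectangular body: A = 150 × 160 = 24000.00, centroid at (75.00, 80.00).
semicircular top: A = ½π·75² = 8835.73, centroid at (75.00, 191.83).
triangular fin: A = ½·75·115 = 4312.50, centroid at (175.00, 38.33).
ΣA = 37148.23 mm²
ΣAx̄ = (24000.00)(75.00) + (8835.73)(75.00) + (4312.50)(175.00) = 3217367.20 mm³
ΣAȳ = (24000.00)(80.00) + (8835.73)(191.83) + (4312.50)(38.33) = 3780279.19 mm³
x̄ = 3217367.20 / 37148.23 = 86.61 mm
ȳ = 3780279.19 / 37148.23 = 101.76 mm

x̄ = 86.61 mm, ȳ = 101.76 mm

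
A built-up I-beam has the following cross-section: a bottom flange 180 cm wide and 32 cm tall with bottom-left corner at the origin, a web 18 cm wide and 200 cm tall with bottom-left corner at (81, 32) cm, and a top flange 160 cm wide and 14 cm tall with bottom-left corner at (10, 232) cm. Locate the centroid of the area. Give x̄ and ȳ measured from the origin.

bottom flange: A = 180 × 32 = 5760.00, centroid at (90.00, 16.00).
web: A = 18 × 200 = 3600.00, centroid at (90.00, 132.00).
top flange: A = 160 × 14 = 2240.00, centroid at (90.00, 239.00).
ΣA = 11600.00 cm²
ΣAx̄ = (5760.00)(90.00) + (3600.00)(90.00) + (2240.00)(90.00) = 1044000.00 cm³
ΣAȳ = (5760.00)(16.00) + (3600.00)(132.00) + (2240.00)(239.00) = 1102720.00 cm³
x̄ = 1044000.00 / 11600.00 = 90.00 cm
ȳ = 1102720.00 / 11600.00 = 95.06 cm

x̄ = 90.00 cm, ȳ = 95.06 cm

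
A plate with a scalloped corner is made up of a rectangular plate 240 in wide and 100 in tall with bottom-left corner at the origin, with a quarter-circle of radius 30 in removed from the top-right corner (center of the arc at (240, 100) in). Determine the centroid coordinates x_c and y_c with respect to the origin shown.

Part | A | x̄ᵢ | ȳᵢ | A·x̄ᵢ | A·ȳᵢ
plate | 24000.00 | 120.00 | 50.00 | 2880000.00 | 1200000.00
removed quarter-circle | -706.86 | 227.27 | 87.27 | -160646.00 | -61685.83
Σ | 23293.14 |  |  | 2719354.00 | 1138314.17
x_c = 2719354.00 / 23293.14 = 116.74 in
y_c = 1138314.17 / 23293.14 = 48.87 in

x_c = 116.74 in, y_c = 48.87 in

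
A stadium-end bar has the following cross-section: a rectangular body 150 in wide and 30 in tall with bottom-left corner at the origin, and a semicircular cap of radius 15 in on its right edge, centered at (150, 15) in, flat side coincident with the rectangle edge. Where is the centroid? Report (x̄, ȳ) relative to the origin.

x̄ = 80.93 in, ȳ = 15.00 in

rectangular body: A = 150 × 30 = 4500.00, centroid at (75.00, 15.00).
semicircular end: A = ½π·15² = 353.43, centroid at (156.37, 15.00).
ΣA = 4853.43 in²
ΣAx̄ = (4500.00)(75.00) + (353.43)(156.37) = 392764.38 in³
ΣAȳ = (4500.00)(15.00) + (353.43)(15.00) = 72801.44 in³
x̄ = 392764.38 / 4853.43 = 80.93 in
ȳ = 72801.44 / 4853.43 = 15.00 in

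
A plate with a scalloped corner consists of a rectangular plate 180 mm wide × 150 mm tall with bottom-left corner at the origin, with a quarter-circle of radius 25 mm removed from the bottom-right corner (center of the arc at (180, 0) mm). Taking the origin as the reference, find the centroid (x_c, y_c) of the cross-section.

x_c = 88.53 mm, y_c = 76.19 mm

plate: A = 180 × 150 = 27000.00, centroid at (90.00, 75.00).
removed quarter-circle: A = −¼π·25² = -490.87, centroid at (169.39, 10.61).
ΣA = 26509.13 mm², ΣAx_c = 2346851.04 mm³, ΣAy_c = 2019791.67 mm³.
x_c = 2346851.04/26509.13 = 88.53 mm; y_c = 2019791.67/26509.13 = 76.19 mm.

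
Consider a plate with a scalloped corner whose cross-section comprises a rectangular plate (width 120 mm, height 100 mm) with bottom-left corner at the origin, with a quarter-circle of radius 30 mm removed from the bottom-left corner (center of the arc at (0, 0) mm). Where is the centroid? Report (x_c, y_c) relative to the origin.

x_c = 62.96 mm, y_c = 52.33 mm

plate: A = 120 × 100 = 12000.00, centroid at (60.00, 50.00).
removed quarter-circle: A = −¼π·30² = -706.86, centroid at (12.73, 12.73).
ΣA = 11293.14 mm², ΣAx_c = 711000.00 mm³, ΣAy_c = 591000.00 mm³.
x_c = 711000.00/11293.14 = 62.96 mm; y_c = 591000.00/11293.14 = 52.33 mm.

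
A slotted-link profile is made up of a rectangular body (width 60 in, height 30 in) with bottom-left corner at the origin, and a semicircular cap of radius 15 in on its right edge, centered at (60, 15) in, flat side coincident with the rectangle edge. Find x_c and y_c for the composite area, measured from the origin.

rectangular body: A = 60 × 30 = 1800.00, centroid at (30.00, 15.00).
semicircular end: A = ½π·15² = 353.43, centroid at (66.37, 15.00).
ΣA = 2153.43 in²
ΣAx_c = (1800.00)(30.00) + (353.43)(66.37) = 77455.75 in³
ΣAy_c = (1800.00)(15.00) + (353.43)(15.00) = 32301.44 in³
x_c = 77455.75 / 2153.43 = 35.97 in
y_c = 32301.44 / 2153.43 = 15.00 in

x_c = 35.97 in, y_c = 15.00 in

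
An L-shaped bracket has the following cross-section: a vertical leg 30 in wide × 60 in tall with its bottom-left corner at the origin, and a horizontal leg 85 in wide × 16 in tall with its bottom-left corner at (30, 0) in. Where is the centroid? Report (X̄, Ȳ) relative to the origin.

vertical leg: A = 30 × 60 = 1800.00, centroid at (15.00, 30.00).
horizontal leg: A = 85 × 16 = 1360.00, centroid at (72.50, 8.00).
ΣA = 3160.00 in²
ΣAX̄ = (1800.00)(15.00) + (1360.00)(72.50) = 125600.00 in³
ΣAȲ = (1800.00)(30.00) + (1360.00)(8.00) = 64880.00 in³
X̄ = 125600.00 / 3160.00 = 39.75 in
Ȳ = 64880.00 / 3160.00 = 20.53 in

X̄ = 39.75 in, Ȳ = 20.53 in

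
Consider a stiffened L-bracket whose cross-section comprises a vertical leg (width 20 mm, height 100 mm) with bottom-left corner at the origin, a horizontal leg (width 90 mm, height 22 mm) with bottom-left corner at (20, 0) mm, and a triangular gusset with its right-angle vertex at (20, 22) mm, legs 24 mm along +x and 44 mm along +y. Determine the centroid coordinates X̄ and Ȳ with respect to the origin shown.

X̄ = 36.27 mm, Ȳ = 31.31 mm

vertical leg: A = 20 × 100 = 2000.00, centroid at (10.00, 50.00).
horizontal leg: A = 90 × 22 = 1980.00, centroid at (65.00, 11.00).
gusset: A = ½·24·44 = 528.00, centroid at (28.00, 36.67).
ΣA = 4508.00 mm²
ΣAX̄ = (2000.00)(10.00) + (1980.00)(65.00) + (528.00)(28.00) = 163484.00 mm³
ΣAȲ = (2000.00)(50.00) + (1980.00)(11.00) + (528.00)(36.67) = 141140.00 mm³
X̄ = 163484.00 / 4508.00 = 36.27 mm
Ȳ = 141140.00 / 4508.00 = 31.31 mm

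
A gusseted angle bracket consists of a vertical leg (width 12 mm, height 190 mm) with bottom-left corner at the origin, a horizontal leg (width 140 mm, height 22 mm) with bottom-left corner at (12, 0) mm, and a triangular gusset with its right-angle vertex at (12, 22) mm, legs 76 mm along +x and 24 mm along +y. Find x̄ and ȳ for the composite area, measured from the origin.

vertical leg: A = 12 × 190 = 2280.00, centroid at (6.00, 95.00).
horizontal leg: A = 140 × 22 = 3080.00, centroid at (82.00, 11.00).
gusset: A = ½·76·24 = 912.00, centroid at (37.33, 30.00).
ΣA = 6272.00 mm², ΣAx̄ = 300288.00 mm³, ΣAȳ = 277840.00 mm³.
x̄ = 300288.00/6272.00 = 47.88 mm; ȳ = 277840.00/6272.00 = 44.30 mm.

x̄ = 47.88 mm, ȳ = 44.30 mm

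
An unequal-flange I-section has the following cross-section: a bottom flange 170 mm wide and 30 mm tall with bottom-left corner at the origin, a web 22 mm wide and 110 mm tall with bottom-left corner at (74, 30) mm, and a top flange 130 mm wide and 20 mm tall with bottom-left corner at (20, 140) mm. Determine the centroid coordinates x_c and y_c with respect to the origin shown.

Part | A | x̄ᵢ | ȳᵢ | A·x̄ᵢ | A·ȳᵢ
bottom flange | 5100.00 | 85.00 | 15.00 | 433500.00 | 76500.00
web | 2420.00 | 85.00 | 85.00 | 205700.00 | 205700.00
top flange | 2600.00 | 85.00 | 150.00 | 221000.00 | 390000.00
Σ | 10120.00 |  |  | 860200.00 | 672200.00
x_c = 860200.00 / 10120.00 = 85.00 mm
y_c = 672200.00 / 10120.00 = 66.42 mm

x_c = 85.00 mm, y_c = 66.42 mm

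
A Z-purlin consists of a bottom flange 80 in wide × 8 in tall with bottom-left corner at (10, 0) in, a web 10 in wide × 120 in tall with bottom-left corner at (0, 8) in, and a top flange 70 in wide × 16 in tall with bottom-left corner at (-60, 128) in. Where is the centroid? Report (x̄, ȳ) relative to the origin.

x̄ = 3.38 in, ȳ = 79.89 in

Part | A | x̄ᵢ | ȳᵢ | A·x̄ᵢ | A·ȳᵢ
bottom flange | 640.00 | 50.00 | 4.00 | 32000.00 | 2560.00
web | 1200.00 | 5.00 | 68.00 | 6000.00 | 81600.00
top flange | 1120.00 | -25.00 | 136.00 | -28000.00 | 152320.00
Σ | 2960.00 |  |  | 10000.00 | 236480.00
x̄ = 10000.00 / 2960.00 = 3.38 in
ȳ = 236480.00 / 2960.00 = 79.89 in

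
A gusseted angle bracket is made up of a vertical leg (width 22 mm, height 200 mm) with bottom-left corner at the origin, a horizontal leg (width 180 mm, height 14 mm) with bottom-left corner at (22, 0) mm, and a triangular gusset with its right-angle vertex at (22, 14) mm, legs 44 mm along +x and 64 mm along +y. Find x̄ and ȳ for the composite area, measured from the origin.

vertical leg: A = 22 × 200 = 4400.00, centroid at (11.00, 100.00).
horizontal leg: A = 180 × 14 = 2520.00, centroid at (112.00, 7.00).
gusset: A = ½·44·64 = 1408.00, centroid at (36.67, 35.33).
ΣA = 8328.00 mm²
ΣAx̄ = (4400.00)(11.00) + (2520.00)(112.00) + (1408.00)(36.67) = 382266.67 mm³
ΣAȳ = (4400.00)(100.00) + (2520.00)(7.00) + (1408.00)(35.33) = 507389.33 mm³
x̄ = 382266.67 / 8328.00 = 45.90 mm
ȳ = 507389.33 / 8328.00 = 60.93 mm

x̄ = 45.90 mm, ȳ = 60.93 mm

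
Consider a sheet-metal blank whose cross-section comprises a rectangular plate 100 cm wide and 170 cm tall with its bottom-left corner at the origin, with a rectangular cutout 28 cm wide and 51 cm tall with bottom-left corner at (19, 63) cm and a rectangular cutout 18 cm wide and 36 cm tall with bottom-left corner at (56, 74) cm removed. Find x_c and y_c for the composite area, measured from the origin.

plate: A = 100 × 170 = 17000.00, centroid at (50.00, 85.00).
hole 1: A = −(28 × 51) = -1428.00, centroid at (33.00, 88.50).
hole 2: A = −(18 × 36) = -648.00, centroid at (65.00, 92.00).
ΣA = 14924.00 cm²
ΣAx_c = (17000.00)(50.00) + (-1428.00)(33.00) + (-648.00)(65.00) = 760756.00 cm³
ΣAy_c = (17000.00)(85.00) + (-1428.00)(88.50) + (-648.00)(92.00) = 1259006.00 cm³
x_c = 760756.00 / 14924.00 = 50.98 cm
y_c = 1259006.00 / 14924.00 = 84.36 cm

x_c = 50.98 cm, y_c = 84.36 cm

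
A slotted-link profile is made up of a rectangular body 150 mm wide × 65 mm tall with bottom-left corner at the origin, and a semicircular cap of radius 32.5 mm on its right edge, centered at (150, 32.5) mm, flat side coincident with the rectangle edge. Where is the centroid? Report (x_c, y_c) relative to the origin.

rectangular body: A = 150 × 65 = 9750.00, centroid at (75.00, 32.50).
semicircular end: A = ½π·32.5² = 1659.15, centroid at (163.79, 32.50).
ΣA = 11409.15 mm², ΣAx_c = 1003008.46 mm³, ΣAy_c = 370797.49 mm³.
x_c = 1003008.46/11409.15 = 87.91 mm; y_c = 370797.49/11409.15 = 32.50 mm.

x_c = 87.91 mm, y_c = 32.50 mm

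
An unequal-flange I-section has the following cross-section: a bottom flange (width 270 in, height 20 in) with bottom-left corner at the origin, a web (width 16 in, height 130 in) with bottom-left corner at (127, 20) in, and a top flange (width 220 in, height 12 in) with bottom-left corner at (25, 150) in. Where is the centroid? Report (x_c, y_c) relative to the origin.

x_c = 135.00 in, y_c = 63.50 in

bottom flange: A = 270 × 20 = 5400.00, centroid at (135.00, 10.00).
web: A = 16 × 130 = 2080.00, centroid at (135.00, 85.00).
top flange: A = 220 × 12 = 2640.00, centroid at (135.00, 156.00).
ΣA = 10120.00 in², ΣAx_c = 1366200.00 in³, ΣAy_c = 642640.00 in³.
x_c = 1366200.00/10120.00 = 135.00 in; y_c = 642640.00/10120.00 = 63.50 in.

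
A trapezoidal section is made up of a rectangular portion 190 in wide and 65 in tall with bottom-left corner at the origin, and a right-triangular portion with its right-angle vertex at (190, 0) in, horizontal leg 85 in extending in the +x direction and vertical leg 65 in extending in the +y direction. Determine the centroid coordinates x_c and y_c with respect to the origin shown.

x_c = 117.54 in, y_c = 30.52 in

rectangular portion: A = 190 × 65 = 12350.00, centroid at (95.00, 32.50).
triangular portion: A = ½·85·65 = 2762.50, centroid at (218.33, 21.67).
ΣA = 15112.50 in², ΣAx_c = 1776395.83 in³, ΣAy_c = 461229.17 in³.
x_c = 1776395.83/15112.50 = 117.54 in; y_c = 461229.17/15112.50 = 30.52 in.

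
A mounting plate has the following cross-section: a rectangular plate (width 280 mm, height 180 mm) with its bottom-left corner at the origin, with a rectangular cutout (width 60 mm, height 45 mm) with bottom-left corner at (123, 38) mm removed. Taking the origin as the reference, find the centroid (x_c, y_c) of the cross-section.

x_c = 139.26 mm, y_c = 91.67 mm

Part | A | x̄ᵢ | ȳᵢ | A·x̄ᵢ | A·ȳᵢ
plate | 50400.00 | 140.00 | 90.00 | 7056000.00 | 4536000.00
hole | -2700.00 | 153.00 | 60.50 | -413100.00 | -163350.00
Σ | 47700.00 |  |  | 6642900.00 | 4372650.00
x_c = 6642900.00 / 47700.00 = 139.26 mm
y_c = 4372650.00 / 47700.00 = 91.67 mm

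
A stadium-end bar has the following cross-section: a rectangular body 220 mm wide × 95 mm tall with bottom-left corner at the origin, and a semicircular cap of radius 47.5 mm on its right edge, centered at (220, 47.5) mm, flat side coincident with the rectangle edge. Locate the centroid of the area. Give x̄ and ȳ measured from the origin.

Part | A | x̄ᵢ | ȳᵢ | A·x̄ᵢ | A·ȳᵢ
rectangular body | 20900.00 | 110.00 | 47.50 | 2299000.00 | 992750.00
semicircular end | 3544.11 | 240.16 | 47.50 | 851151.94 | 168345.19
Σ | 24444.11 |  |  | 3150151.94 | 1161095.19
x̄ = 3150151.94 / 24444.11 = 128.87 mm
ȳ = 1161095.19 / 24444.11 = 47.50 mm

x̄ = 128.87 mm, ȳ = 47.50 mm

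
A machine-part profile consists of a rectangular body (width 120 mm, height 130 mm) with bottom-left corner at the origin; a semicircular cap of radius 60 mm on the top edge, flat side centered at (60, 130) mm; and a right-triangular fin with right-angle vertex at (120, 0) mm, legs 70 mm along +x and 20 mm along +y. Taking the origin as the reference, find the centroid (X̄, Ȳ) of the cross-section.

X̄ = 62.66 mm, Ȳ = 86.44 mm

rectangular body: A = 120 × 130 = 15600.00, centroid at (60.00, 65.00).
semicircular top: A = ½π·60² = 5654.87, centroid at (60.00, 155.46).
triangular fin: A = ½·70·20 = 700.00, centroid at (143.33, 6.67).
ΣA = 21954.87 mm², ΣAX̄ = 1375625.34 mm³, ΣAȲ = 1897799.35 mm³.
X̄ = 1375625.34/21954.87 = 62.66 mm; Ȳ = 1897799.35/21954.87 = 86.44 mm.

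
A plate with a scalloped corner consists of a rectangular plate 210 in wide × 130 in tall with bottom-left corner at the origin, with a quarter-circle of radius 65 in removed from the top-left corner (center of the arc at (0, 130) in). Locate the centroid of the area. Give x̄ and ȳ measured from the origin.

x̄ = 115.71 in, ȳ = 59.82 in

plate: A = 210 × 130 = 27300.00, centroid at (105.00, 65.00).
removed quarter-circle: A = −¼π·65² = -3318.31, centroid at (27.59, 102.41).
ΣA = 23981.69 in²
ΣAx̄ = (27300.00)(105.00) + (-3318.31)(27.59) = 2774958.33 in³
ΣAȳ = (27300.00)(65.00) + (-3318.31)(102.41) = 1434661.73 in³
x̄ = 2774958.33 / 23981.69 = 115.71 in
ȳ = 1434661.73 / 23981.69 = 59.82 in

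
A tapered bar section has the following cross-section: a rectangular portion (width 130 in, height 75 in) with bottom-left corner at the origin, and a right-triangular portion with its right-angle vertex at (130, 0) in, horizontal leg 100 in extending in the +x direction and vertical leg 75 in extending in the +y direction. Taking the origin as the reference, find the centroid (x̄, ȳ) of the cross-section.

x̄ = 92.31 in, ȳ = 34.03 in

rectangular portion: A = 130 × 75 = 9750.00, centroid at (65.00, 37.50).
triangular portion: A = ½·100·75 = 3750.00, centroid at (163.33, 25.00).
ΣA = 13500.00 in²
ΣAx̄ = (9750.00)(65.00) + (3750.00)(163.33) = 1246250.00 in³
ΣAȳ = (9750.00)(37.50) + (3750.00)(25.00) = 459375.00 in³
x̄ = 1246250.00 / 13500.00 = 92.31 in
ȳ = 459375.00 / 13500.00 = 34.03 in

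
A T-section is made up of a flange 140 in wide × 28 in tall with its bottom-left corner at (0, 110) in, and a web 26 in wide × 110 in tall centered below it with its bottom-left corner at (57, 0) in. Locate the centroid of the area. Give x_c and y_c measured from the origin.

x_c = 70.00 in, y_c = 94.89 in

web: A = 26 × 110 = 2860.00, centroid at (70.00, 55.00).
flange: A = 140 × 28 = 3920.00, centroid at (70.00, 124.00).
ΣA = 6780.00 in²
ΣAx_c = (2860.00)(70.00) + (3920.00)(70.00) = 474600.00 in³
ΣAy_c = (2860.00)(55.00) + (3920.00)(124.00) = 643380.00 in³
x_c = 474600.00 / 6780.00 = 70.00 in
y_c = 643380.00 / 6780.00 = 94.89 in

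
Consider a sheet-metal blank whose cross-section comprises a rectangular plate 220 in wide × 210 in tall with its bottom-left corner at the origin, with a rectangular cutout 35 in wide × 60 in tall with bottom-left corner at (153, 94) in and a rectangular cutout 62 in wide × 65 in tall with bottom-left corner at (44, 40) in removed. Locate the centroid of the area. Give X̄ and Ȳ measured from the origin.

plate: A = 220 × 210 = 46200.00, centroid at (110.00, 105.00).
hole 1: A = −(35 × 60) = -2100.00, centroid at (170.50, 124.00).
hole 2: A = −(62 × 65) = -4030.00, centroid at (75.00, 72.50).
ΣA = 40070.00 in², ΣAX̄ = 4421700.00 in³, ΣAȲ = 4298425.00 in³.
X̄ = 4421700.00/40070.00 = 110.35 in; Ȳ = 4298425.00/40070.00 = 107.27 in.

X̄ = 110.35 in, Ȳ = 107.27 in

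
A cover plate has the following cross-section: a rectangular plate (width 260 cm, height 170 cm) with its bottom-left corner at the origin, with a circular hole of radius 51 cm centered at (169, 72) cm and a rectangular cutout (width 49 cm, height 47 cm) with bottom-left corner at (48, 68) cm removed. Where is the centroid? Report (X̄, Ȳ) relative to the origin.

X̄ = 124.48 cm, Ȳ = 87.71 cm

plate: A = 260 × 170 = 44200.00, centroid at (130.00, 85.00).
hole 1: A = −π·51² = -8171.28, centroid at (169.00, 72.00).
hole 2: A = −(49 × 47) = -2303.00, centroid at (72.50, 91.50).
ΣA = 33725.72 cm², ΣAX̄ = 4198085.76 cm³, ΣAȲ = 2957943.16 cm³.
X̄ = 4198085.76/33725.72 = 124.48 cm; Ȳ = 2957943.16/33725.72 = 87.71 cm.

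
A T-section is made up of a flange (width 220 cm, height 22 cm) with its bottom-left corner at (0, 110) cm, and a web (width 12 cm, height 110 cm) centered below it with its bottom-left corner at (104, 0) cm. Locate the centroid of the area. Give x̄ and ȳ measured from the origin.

web: A = 12 × 110 = 1320.00, centroid at (110.00, 55.00).
flange: A = 220 × 22 = 4840.00, centroid at (110.00, 121.00).
ΣA = 6160.00 cm²
ΣAx̄ = (1320.00)(110.00) + (4840.00)(110.00) = 677600.00 cm³
ΣAȳ = (1320.00)(55.00) + (4840.00)(121.00) = 658240.00 cm³
x̄ = 677600.00 / 6160.00 = 110.00 cm
ȳ = 658240.00 / 6160.00 = 106.86 cm

x̄ = 110.00 cm, ȳ = 106.86 cm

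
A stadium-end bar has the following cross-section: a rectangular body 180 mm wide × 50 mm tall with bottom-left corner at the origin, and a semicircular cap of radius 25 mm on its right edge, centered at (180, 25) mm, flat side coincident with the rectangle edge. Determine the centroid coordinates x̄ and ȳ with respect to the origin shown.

x̄ = 99.90 mm, ȳ = 25.00 mm

rectangular body: A = 180 × 50 = 9000.00, centroid at (90.00, 25.00).
semicircular end: A = ½π·25² = 981.75, centroid at (190.61, 25.00).
ΣA = 9981.75 mm², ΣAx̄ = 997131.25 mm³, ΣAȳ = 249543.69 mm³.
x̄ = 997131.25/9981.75 = 99.90 mm; ȳ = 249543.69/9981.75 = 25.00 mm.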